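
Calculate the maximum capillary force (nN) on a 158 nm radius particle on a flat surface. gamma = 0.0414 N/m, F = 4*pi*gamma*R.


Convert radius: R = 158 nm = 1.58e-07 m
F = 4 * pi * gamma * R
F = 4 * pi * 0.0414 * 1.58e-07
F = 8.21991e-08 N = 82.1991 nN

82.1991


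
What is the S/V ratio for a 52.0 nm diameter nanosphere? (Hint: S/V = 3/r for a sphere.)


Radius r = 52.0/2 = 26 nm
S/V = 3 / r = 3 / 26
S/V = 0.1154 nm^-1

0.1154


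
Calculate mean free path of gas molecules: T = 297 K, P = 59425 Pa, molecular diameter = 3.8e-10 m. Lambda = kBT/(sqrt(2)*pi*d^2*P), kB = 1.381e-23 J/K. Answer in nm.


Mean free path: lambda = kB*T / (sqrt(2) * pi * d^2 * P)
lambda = 1.381e-23 * 297 / (sqrt(2) * pi * (3.8e-10)^2 * 59425)
lambda = 1.07584e-07 m
lambda = 107.58 nm

107.58


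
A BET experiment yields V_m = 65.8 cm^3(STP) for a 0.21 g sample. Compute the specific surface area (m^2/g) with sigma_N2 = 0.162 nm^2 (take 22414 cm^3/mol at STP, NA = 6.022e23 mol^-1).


Number of moles in monolayer = V_m / 22414 = 65.8 / 22414 = 0.00293567
Number of molecules = moles * NA = 0.00293567 * 6.022e23
SA = molecules * sigma / mass
SA = (65.8 / 22414) * 6.022e23 * 0.162e-18 / 0.21
SA = 1363.8 m^2/g

1363.8


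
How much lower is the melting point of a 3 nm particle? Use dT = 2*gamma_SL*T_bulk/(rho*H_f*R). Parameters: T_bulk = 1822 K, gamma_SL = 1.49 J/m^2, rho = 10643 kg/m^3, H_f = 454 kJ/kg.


Radius R = 3/2 = 1.5 nm = 1.5e-09 m
Convert H_f = 454 kJ/kg = 454000 J/kg
dT = 2 * gamma_SL * T_bulk / (rho * H_f * R)
dT = 2 * 1.49 * 1822 / (10643 * 454000 * 1.5e-09)
dT = 749.1 K

749.1


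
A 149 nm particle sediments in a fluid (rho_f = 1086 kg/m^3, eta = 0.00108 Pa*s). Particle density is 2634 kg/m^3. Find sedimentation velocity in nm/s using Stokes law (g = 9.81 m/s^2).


Radius R = 149/2 nm = 7.45e-08 m
Density difference = 2634 - 1086 = 1548 kg/m^3
v = 2 * R^2 * (rho_p - rho_f) * g / (9 * eta)
v = 2 * (7.45e-08)^2 * 1548 * 9.81 / (9 * 0.00108)
v = 1.73427e-08 m/s = 17.3427 nm/s

17.3427


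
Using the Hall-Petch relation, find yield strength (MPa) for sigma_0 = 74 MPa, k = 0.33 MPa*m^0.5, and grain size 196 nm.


d = 196 nm = 1.96e-07 m
sqrt(d) = 0.0004427189
Hall-Petch contribution = k / sqrt(d) = 0.33 / 0.0004427189 = 745.4 MPa
sigma = sigma_0 + k/sqrt(d) = 74 + 745.4 = 819.4 MPa

819.4


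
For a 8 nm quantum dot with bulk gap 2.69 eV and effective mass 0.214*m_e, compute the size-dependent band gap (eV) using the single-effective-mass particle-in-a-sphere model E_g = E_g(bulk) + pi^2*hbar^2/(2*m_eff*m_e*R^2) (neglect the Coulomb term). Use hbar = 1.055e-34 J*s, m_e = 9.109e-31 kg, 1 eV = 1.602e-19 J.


Radius R = 8/2 nm = 4e-09 m
Confinement energy dE = pi^2 * hbar^2 / (2 * m_eff * m_e * R^2)
dE = pi^2 * (1.055e-34)^2 / (2 * 0.214 * 9.109e-31 * (4e-09)^2) J, divided by 1.602e-19 J/eV
dE = 0.1099 eV
Total band gap = E_g(bulk) + dE = 2.69 + 0.1099 = 2.7999 eV

2.7999


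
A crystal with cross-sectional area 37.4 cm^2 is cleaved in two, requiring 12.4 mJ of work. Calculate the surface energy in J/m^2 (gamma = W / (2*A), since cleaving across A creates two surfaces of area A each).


Convert: A = 37.4 cm^2 = 0.00374 m^2, W = 12.4 mJ = 0.0124 J
Cleaving exposes two faces of area A, so total new surface = 2*A and gamma = W / (2*A)
gamma = 0.0124 / (2 * 0.00374)
gamma = 1.658 J/m^2

1.658


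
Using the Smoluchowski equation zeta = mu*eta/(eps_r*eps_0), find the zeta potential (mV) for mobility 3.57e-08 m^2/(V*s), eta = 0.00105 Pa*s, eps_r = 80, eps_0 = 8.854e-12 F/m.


Smoluchowski equation: zeta = mu * eta / (eps_r * eps_0)
zeta = 3.57e-08 * 0.00105 / (80 * 8.854e-12)
zeta = 0.052921 V = 52.92 mV

52.92


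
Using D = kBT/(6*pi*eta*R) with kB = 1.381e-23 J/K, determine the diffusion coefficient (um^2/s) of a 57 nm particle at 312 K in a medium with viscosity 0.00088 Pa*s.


Radius R = 57/2 = 28.5 nm = 2.85e-08 m
D = kB*T / (6*pi*eta*R)
D = 1.381e-23 * 312 / (6 * pi * 0.00088 * 2.85e-08)
D = 9.11422e-12 m^2/s = 9.114 um^2/s

9.114


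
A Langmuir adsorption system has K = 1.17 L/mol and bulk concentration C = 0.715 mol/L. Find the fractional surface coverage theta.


Langmuir isotherm: theta = K*C / (1 + K*C)
K*C = 1.17 * 0.715 = 0.83655
theta = 0.83655 / (1 + 0.83655) = 0.83655 / 1.83655
theta = 0.4555

0.4555


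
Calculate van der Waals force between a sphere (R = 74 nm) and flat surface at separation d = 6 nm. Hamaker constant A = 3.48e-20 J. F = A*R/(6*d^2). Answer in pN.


Convert to SI: R = 74 nm = 7.4e-08 m, d = 6 nm = 6e-09 m
F = A * R / (6 * d^2)
F = 3.48e-20 * 7.4e-08 / (6 * (6e-09)^2)
F = 1.19222e-11 N = 11.922 pN

11.922


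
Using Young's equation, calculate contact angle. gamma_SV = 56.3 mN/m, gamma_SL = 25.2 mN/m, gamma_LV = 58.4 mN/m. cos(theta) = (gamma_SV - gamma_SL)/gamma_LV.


cos(theta) = (gamma_SV - gamma_SL) / gamma_LV
cos(theta) = (56.3 - 25.2) / 58.4
cos(theta) = 0.532534
theta = arccos(0.532534) = 57.82 degrees

57.82


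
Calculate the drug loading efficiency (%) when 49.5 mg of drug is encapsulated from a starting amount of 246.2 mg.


Drug loading efficiency = (drug loaded / drug initial) * 100
DLE = 49.5 / 246.2 * 100
DLE = 0.2011 * 100
DLE = 20.11%

20.11


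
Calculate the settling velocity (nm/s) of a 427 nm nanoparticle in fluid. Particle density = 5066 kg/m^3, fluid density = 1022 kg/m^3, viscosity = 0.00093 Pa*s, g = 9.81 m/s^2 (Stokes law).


Radius R = 427/2 nm = 2.135e-07 m
Density difference = 5066 - 1022 = 4044 kg/m^3
v = 2 * R^2 * (rho_p - rho_f) * g / (9 * eta)
v = 2 * (2.135e-07)^2 * 4044 * 9.81 / (9 * 0.00093)
v = 4.32096e-07 m/s = 432.0962 nm/s

432.0962


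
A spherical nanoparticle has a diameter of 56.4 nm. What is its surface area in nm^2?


Radius r = 56.4/2 = 28.2 nm
Surface area SA = 4 * pi * r^2
SA = 4 * pi * (28.2)^2
SA = 9993.28 nm^2

9993.28


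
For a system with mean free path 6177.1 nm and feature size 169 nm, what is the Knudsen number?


Knudsen number Kn = lambda / L
Kn = 6177.1 / 169
Kn = 36.5509

36.5509


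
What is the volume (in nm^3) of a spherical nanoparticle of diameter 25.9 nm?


Radius r = 25.9/2 = 12.95 nm
Volume V = (4/3) * pi * r^3
V = (4/3) * pi * (12.95)^3
V = 9096.99 nm^3

9096.99


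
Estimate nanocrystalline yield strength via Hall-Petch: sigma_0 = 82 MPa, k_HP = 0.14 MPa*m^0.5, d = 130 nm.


d = 130 nm = 1.3e-07 m
sqrt(d) = 0.0003605551
Hall-Petch contribution = k / sqrt(d) = 0.14 / 0.0003605551 = 388.3 MPa
sigma = sigma_0 + k/sqrt(d) = 82 + 388.3 = 470.3 MPa

470.3


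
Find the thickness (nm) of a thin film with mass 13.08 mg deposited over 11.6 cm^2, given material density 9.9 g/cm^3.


Convert: m = 13.08 mg = 1.3080e-05 kg, A = 11.6 cm^2 = 1.1600e-03 m^2, rho = 9.9 g/cm^3 = 9900 kg/m^3
t = m / (A * rho)
t = 1.3080e-05 / (1.1600e-03 * 9900)
t = 1.1390e-06 m = 1139.0 nm

1139.0


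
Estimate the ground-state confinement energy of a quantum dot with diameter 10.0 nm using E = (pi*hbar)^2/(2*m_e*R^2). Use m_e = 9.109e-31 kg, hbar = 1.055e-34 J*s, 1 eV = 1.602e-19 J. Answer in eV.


Radius R = 10.0/2 = 5 nm = 5e-09 m
E = (pi * 1.055e-34)^2 / (2 * 9.109e-31 * (5e-09)^2)
E(J) = 2.41193e-21
E = E(J) / 1.602e-19 = 0.0151 eV

0.0151


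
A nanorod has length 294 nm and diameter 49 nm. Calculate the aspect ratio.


Aspect ratio AR = length / diameter
AR = 294 / 49
AR = 6.0

6.0


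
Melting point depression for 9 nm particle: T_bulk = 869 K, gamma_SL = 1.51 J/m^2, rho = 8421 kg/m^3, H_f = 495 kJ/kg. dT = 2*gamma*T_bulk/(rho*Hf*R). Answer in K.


Radius R = 9/2 = 4.5 nm = 4.5e-09 m
Convert H_f = 495 kJ/kg = 495000 J/kg
dT = 2 * gamma_SL * T_bulk / (rho * H_f * R)
dT = 2 * 1.51 * 869 / (8421 * 495000 * 4.5e-09)
dT = 139.9 K

139.9


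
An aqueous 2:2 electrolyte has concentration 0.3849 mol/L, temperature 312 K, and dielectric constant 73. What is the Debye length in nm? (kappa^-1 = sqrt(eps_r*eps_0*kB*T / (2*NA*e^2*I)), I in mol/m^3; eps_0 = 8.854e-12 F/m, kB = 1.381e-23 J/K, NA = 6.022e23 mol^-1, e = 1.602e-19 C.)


Ionic strength I = 0.3849 * 2^2 * 1000 = 1539.6 mol/m^3
kappa^-1 = sqrt(73 * 8.854e-12 * 1.381e-23 * 312 / (2 * 6.022e23 * (1.602e-19)^2 * 1539.6))
kappa^-1 = 0.242 nm

0.242


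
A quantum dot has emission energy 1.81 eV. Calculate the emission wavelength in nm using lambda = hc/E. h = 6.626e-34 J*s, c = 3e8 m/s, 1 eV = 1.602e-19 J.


Convert energy: E = 1.81 eV = 1.81 * 1.602e-19 = 2.89962e-19 J
lambda = h*c / E = 6.626e-34 * 3e8 / 2.89962e-19
lambda = 6.85538e-07 m = 685.5 nm

685.5


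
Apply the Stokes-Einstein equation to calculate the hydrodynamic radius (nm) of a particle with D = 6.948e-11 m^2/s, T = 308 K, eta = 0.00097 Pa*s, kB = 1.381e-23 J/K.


Stokes-Einstein: R = kB*T / (6*pi*eta*D)
R = 1.381e-23 * 308 / (6 * pi * 0.00097 * 6.948e-11)
R = 3.3482e-09 m = 3.35 nm

3.35


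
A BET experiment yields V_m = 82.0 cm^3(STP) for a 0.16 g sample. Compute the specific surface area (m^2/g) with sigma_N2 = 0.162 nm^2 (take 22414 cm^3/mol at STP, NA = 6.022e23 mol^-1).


Number of moles in monolayer = V_m / 22414 = 82.0 / 22414 = 0.00365843
Number of molecules = moles * NA = 0.00365843 * 6.022e23
SA = molecules * sigma / mass
SA = (82.0 / 22414) * 6.022e23 * 0.162e-18 / 0.16
SA = 2230.6 m^2/g

2230.6


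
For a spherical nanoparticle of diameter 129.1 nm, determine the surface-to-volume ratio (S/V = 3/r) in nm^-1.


Radius r = 129.1/2 = 64.55 nm
S/V = 3 / r = 3 / 64.55
S/V = 0.0465 nm^-1

0.0465


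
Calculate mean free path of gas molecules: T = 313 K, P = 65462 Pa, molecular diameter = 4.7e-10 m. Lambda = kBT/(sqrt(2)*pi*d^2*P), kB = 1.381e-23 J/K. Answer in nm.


Mean free path: lambda = kB*T / (sqrt(2) * pi * d^2 * P)
lambda = 1.381e-23 * 313 / (sqrt(2) * pi * (4.7e-10)^2 * 65462)
lambda = 6.72803e-08 m
lambda = 67.28 nm

67.28


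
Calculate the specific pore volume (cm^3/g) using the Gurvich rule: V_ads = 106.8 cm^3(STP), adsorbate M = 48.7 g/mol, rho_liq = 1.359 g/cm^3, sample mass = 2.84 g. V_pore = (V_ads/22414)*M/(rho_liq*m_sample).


Moles adsorbed n = V_ads / 22414 = 106.8 / 22414 = 4.764879e-03 mol
Liquid volume V_liq = n * M / rho_liq = 4.764879e-03 * 48.7 / 1.359 = 0.17075 cm^3
Specific pore volume V_pore = V_liq / m_sample = 0.17075 / 2.84
V_pore = 0.0601 cm^3/g

0.0601


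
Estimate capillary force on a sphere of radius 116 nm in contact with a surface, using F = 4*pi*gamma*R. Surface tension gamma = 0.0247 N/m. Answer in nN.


Convert radius: R = 116 nm = 1.16e-07 m
F = 4 * pi * gamma * R
F = 4 * pi * 0.0247 * 1.16e-07
F = 3.60052e-08 N = 36.0052 nN

36.0052


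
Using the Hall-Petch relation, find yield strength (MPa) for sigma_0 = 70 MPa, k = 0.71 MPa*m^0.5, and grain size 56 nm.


d = 56 nm = 5.6e-08 m
sqrt(d) = 0.0002366432
Hall-Petch contribution = k / sqrt(d) = 0.71 / 0.0002366432 = 3000.3 MPa
sigma = sigma_0 + k/sqrt(d) = 70 + 3000.3 = 3070.3 MPa

3070.3


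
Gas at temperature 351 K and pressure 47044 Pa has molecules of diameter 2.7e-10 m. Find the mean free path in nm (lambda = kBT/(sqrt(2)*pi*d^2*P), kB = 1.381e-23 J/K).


Mean free path: lambda = kB*T / (sqrt(2) * pi * d^2 * P)
lambda = 1.381e-23 * 351 / (sqrt(2) * pi * (2.7e-10)^2 * 47044)
lambda = 3.1813e-07 m
lambda = 318.13 nm

318.13


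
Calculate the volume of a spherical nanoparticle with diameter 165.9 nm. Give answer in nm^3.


Radius r = 165.9/2 = 82.95 nm
Volume V = (4/3) * pi * r^3
V = (4/3) * pi * (82.95)^3
V = 2390769.91 nm^3

2390769.91


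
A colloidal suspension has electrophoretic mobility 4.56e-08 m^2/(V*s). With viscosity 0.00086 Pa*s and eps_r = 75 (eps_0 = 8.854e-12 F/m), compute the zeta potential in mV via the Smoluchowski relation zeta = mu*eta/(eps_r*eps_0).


Smoluchowski equation: zeta = mu * eta / (eps_r * eps_0)
zeta = 4.56e-08 * 0.00086 / (75 * 8.854e-12)
zeta = 0.059056 V = 59.06 mV

59.06


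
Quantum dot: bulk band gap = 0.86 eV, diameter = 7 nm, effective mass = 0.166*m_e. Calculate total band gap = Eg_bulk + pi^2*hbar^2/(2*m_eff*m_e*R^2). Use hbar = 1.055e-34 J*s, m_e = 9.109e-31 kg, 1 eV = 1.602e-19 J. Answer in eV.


Radius R = 7/2 nm = 3.5e-09 m
Confinement energy dE = pi^2 * hbar^2 / (2 * m_eff * m_e * R^2)
dE = pi^2 * (1.055e-34)^2 / (2 * 0.166 * 9.109e-31 * (3.5e-09)^2) J, divided by 1.602e-19 J/eV
dE = 0.1851 eV
Total band gap = E_g(bulk) + dE = 0.86 + 0.1851 = 1.0451 eV

1.0451


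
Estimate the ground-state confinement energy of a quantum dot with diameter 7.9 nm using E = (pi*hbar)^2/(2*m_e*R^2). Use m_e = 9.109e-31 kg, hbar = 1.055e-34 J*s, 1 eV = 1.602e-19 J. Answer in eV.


Radius R = 7.9/2 = 3.95 nm = 3.95e-09 m
E = (pi * 1.055e-34)^2 / (2 * 9.109e-31 * (3.95e-09)^2)
E(J) = 3.86465e-21
E = E(J) / 1.602e-19 = 0.0241 eV

0.0241


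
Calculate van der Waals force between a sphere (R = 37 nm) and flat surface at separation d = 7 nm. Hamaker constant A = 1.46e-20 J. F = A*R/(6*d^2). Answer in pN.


Convert to SI: R = 37 nm = 3.7e-08 m, d = 7 nm = 7e-09 m
F = A * R / (6 * d^2)
F = 1.46e-20 * 3.7e-08 / (6 * (7e-09)^2)
F = 1.83741e-12 N = 1.837 pN

1.837


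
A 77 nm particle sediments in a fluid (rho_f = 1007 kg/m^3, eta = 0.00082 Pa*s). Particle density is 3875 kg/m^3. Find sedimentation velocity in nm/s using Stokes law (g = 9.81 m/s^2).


Radius R = 77/2 nm = 3.85e-08 m
Density difference = 3875 - 1007 = 2868 kg/m^3
v = 2 * R^2 * (rho_p - rho_f) * g / (9 * eta)
v = 2 * (3.85e-08)^2 * 2868 * 9.81 / (9 * 0.00082)
v = 1.13017e-08 m/s = 11.3017 nm/s

11.3017


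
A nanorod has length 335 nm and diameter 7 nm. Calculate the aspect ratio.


Aspect ratio AR = length / diameter
AR = 335 / 7
AR = 47.86

47.86


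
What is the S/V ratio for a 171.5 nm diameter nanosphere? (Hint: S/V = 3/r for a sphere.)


Radius r = 171.5/2 = 85.75 nm
S/V = 3 / r = 3 / 85.75
S/V = 0.035 nm^-1

0.035


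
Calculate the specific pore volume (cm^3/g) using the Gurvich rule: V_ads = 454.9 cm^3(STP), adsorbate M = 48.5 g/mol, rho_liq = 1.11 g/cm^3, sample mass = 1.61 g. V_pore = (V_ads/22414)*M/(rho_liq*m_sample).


Moles adsorbed n = V_ads / 22414 = 454.9 / 22414 = 2.029535e-02 mol
Liquid volume V_liq = n * M / rho_liq = 2.029535e-02 * 48.5 / 1.11 = 0.88678 cm^3
Specific pore volume V_pore = V_liq / m_sample = 0.88678 / 1.61
V_pore = 0.5508 cm^3/g

0.5508


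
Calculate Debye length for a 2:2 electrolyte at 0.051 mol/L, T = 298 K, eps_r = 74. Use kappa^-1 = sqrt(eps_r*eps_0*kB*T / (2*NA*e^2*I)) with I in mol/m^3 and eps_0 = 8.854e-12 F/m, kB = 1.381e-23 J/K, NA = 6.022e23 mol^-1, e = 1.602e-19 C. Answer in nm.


Ionic strength I = 0.051 * 2^2 * 1000 = 204 mol/m^3
kappa^-1 = sqrt(74 * 8.854e-12 * 1.381e-23 * 298 / (2 * 6.022e23 * (1.602e-19)^2 * 204))
kappa^-1 = 0.654 nm

0.654


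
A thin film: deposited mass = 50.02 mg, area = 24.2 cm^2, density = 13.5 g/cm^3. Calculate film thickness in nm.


Convert: m = 50.02 mg = 5.0020e-05 kg, A = 24.2 cm^2 = 2.4200e-03 m^2, rho = 13.5 g/cm^3 = 13500 kg/m^3
t = m / (A * rho)
t = 5.0020e-05 / (2.4200e-03 * 13500)
t = 1.5311e-06 m = 1531.1 nm

1531.1


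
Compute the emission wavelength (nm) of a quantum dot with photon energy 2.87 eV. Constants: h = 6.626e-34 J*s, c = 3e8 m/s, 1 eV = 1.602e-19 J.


Convert energy: E = 2.87 eV = 2.87 * 1.602e-19 = 4.59774e-19 J
lambda = h*c / E = 6.626e-34 * 3e8 / 4.59774e-19
lambda = 4.32343e-07 m = 432.3 nm

432.3


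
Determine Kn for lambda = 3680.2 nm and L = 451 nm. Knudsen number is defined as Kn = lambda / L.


Knudsen number Kn = lambda / L
Kn = 3680.2 / 451
Kn = 8.1601

8.1601


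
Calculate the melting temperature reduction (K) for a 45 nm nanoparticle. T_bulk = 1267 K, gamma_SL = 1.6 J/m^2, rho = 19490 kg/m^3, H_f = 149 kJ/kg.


Radius R = 45/2 = 22.5 nm = 2.25e-08 m
Convert H_f = 149 kJ/kg = 149000 J/kg
dT = 2 * gamma_SL * T_bulk / (rho * H_f * R)
dT = 2 * 1.6 * 1267 / (19490 * 149000 * 2.25e-08)
dT = 62.1 K

62.1


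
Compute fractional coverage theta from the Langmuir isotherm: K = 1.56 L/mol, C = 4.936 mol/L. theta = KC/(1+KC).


Langmuir isotherm: theta = K*C / (1 + K*C)
K*C = 1.56 * 4.936 = 7.70016
theta = 7.70016 / (1 + 7.70016) = 7.70016 / 8.70016
theta = 0.8851

0.8851


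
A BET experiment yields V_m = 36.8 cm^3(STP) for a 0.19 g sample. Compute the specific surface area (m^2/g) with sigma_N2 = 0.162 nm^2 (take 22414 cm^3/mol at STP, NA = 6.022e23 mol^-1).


Number of moles in monolayer = V_m / 22414 = 36.8 / 22414 = 0.00164183
Number of molecules = moles * NA = 0.00164183 * 6.022e23
SA = molecules * sigma / mass
SA = (36.8 / 22414) * 6.022e23 * 0.162e-18 / 0.19
SA = 843.0 m^2/g

843.0


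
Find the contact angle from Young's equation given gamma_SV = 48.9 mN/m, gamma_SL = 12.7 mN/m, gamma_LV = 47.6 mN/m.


cos(theta) = (gamma_SV - gamma_SL) / gamma_LV
cos(theta) = (48.9 - 12.7) / 47.6
cos(theta) = 0.760504
theta = arccos(0.760504) = 40.49 degrees

40.49


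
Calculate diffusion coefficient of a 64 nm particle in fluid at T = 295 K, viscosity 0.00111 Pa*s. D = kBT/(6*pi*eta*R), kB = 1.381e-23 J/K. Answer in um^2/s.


Radius R = 64/2 = 32 nm = 3.2e-08 m
D = kB*T / (6*pi*eta*R)
D = 1.381e-23 * 295 / (6 * pi * 0.00111 * 3.2e-08)
D = 6.08473e-12 m^2/s = 6.085 um^2/s

6.085


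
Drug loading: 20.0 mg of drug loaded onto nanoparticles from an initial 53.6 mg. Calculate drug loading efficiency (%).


Drug loading efficiency = (drug loaded / drug initial) * 100
DLE = 20.0 / 53.6 * 100
DLE = 0.3731 * 100
DLE = 37.31%

37.31


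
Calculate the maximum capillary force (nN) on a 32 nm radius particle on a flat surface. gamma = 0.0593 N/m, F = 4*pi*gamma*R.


Convert radius: R = 32 nm = 3.2e-08 m
F = 4 * pi * gamma * R
F = 4 * pi * 0.0593 * 3.2e-08
F = 2.38459e-08 N = 23.8459 nN

23.8459


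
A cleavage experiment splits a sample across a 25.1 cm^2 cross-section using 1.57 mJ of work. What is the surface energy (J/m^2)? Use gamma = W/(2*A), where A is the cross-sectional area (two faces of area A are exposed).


Convert: A = 25.1 cm^2 = 0.00251 m^2, W = 1.57 mJ = 0.00157 J
Cleaving exposes two faces of area A, so total new surface = 2*A and gamma = W / (2*A)
gamma = 0.00157 / (2 * 0.00251)
gamma = 0.313 J/m^2

0.313


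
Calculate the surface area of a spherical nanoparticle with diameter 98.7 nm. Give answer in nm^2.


Radius r = 98.7/2 = 49.35 nm
Surface area SA = 4 * pi * r^2
SA = 4 * pi * (49.35)^2
SA = 30604.42 nm^2

30604.42


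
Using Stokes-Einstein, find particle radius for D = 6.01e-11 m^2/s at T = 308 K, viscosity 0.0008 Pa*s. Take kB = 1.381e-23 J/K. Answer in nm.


Stokes-Einstein: R = kB*T / (6*pi*eta*D)
R = 1.381e-23 * 308 / (6 * pi * 0.0008 * 6.01e-11)
R = 4.69331e-09 m = 4.69 nm

4.69


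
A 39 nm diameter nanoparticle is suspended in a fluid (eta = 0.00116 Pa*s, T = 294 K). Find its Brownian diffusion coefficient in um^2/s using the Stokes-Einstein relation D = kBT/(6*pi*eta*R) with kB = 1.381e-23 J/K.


Radius R = 39/2 = 19.5 nm = 1.95e-08 m
D = kB*T / (6*pi*eta*R)
D = 1.381e-23 * 294 / (6 * pi * 0.00116 * 1.95e-08)
D = 9.52242e-12 m^2/s = 9.522 um^2/s

9.522


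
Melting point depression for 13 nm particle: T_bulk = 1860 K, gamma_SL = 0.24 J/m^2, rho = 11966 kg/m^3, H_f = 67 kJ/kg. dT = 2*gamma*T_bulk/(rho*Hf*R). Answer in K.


Radius R = 13/2 = 6.5 nm = 6.5e-09 m
Convert H_f = 67 kJ/kg = 67000 J/kg
dT = 2 * gamma_SL * T_bulk / (rho * H_f * R)
dT = 2 * 0.24 * 1860 / (11966 * 67000 * 6.5e-09)
dT = 171.3 K

171.3


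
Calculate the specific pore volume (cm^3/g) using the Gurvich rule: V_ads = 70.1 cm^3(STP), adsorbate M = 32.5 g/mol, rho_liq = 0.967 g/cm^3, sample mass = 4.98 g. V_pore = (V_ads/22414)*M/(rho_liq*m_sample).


Moles adsorbed n = V_ads / 22414 = 70.1 / 22414 = 3.127510e-03 mol
Liquid volume V_liq = n * M / rho_liq = 3.127510e-03 * 32.5 / 0.967 = 0.10511 cm^3
Specific pore volume V_pore = V_liq / m_sample = 0.10511 / 4.98
V_pore = 0.0211 cm^3/g

0.0211


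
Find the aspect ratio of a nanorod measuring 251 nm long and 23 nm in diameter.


Aspect ratio AR = length / diameter
AR = 251 / 23
AR = 10.91

10.91


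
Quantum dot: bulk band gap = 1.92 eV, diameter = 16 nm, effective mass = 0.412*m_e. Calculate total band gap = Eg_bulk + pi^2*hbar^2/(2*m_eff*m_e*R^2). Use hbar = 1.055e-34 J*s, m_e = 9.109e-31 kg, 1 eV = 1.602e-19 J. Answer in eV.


Radius R = 16/2 nm = 8e-09 m
Confinement energy dE = pi^2 * hbar^2 / (2 * m_eff * m_e * R^2)
dE = pi^2 * (1.055e-34)^2 / (2 * 0.412 * 9.109e-31 * (8e-09)^2) J, divided by 1.602e-19 J/eV
dE = 0.0143 eV
Total band gap = E_g(bulk) + dE = 1.92 + 0.0143 = 1.9343 eV

1.9343


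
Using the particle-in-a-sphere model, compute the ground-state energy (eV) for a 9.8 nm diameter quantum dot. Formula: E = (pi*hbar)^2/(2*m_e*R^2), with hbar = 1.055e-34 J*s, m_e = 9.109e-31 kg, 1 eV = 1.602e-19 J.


Radius R = 9.8/2 = 4.9 nm = 4.9e-09 m
E = (pi * 1.055e-34)^2 / (2 * 9.109e-31 * (4.9e-09)^2)
E(J) = 2.51138e-21
E = E(J) / 1.602e-19 = 0.0157 eV

0.0157


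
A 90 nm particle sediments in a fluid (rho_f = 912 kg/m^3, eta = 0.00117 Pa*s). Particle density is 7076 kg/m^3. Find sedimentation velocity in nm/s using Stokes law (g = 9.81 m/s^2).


Radius R = 90/2 nm = 4.5e-08 m
Density difference = 7076 - 912 = 6164 kg/m^3
v = 2 * R^2 * (rho_p - rho_f) * g / (9 * eta)
v = 2 * (4.5e-08)^2 * 6164 * 9.81 / (9 * 0.00117)
v = 2.32572e-08 m/s = 23.2572 nm/s

23.2572


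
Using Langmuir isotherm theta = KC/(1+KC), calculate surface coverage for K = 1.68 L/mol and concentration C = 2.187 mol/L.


Langmuir isotherm: theta = K*C / (1 + K*C)
K*C = 1.68 * 2.187 = 3.67416
theta = 3.67416 / (1 + 3.67416) = 3.67416 / 4.67416
theta = 0.7861

0.7861


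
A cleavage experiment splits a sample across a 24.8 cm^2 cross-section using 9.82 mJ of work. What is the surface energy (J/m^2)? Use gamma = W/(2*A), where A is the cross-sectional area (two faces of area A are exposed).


Convert: A = 24.8 cm^2 = 0.00248 m^2, W = 9.82 mJ = 0.00982 J
Cleaving exposes two faces of area A, so total new surface = 2*A and gamma = W / (2*A)
gamma = 0.00982 / (2 * 0.00248)
gamma = 1.98 J/m^2

1.98


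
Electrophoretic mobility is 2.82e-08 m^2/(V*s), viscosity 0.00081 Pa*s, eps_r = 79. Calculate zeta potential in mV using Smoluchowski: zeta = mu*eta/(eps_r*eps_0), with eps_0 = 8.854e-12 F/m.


Smoluchowski equation: zeta = mu * eta / (eps_r * eps_0)
zeta = 2.82e-08 * 0.00081 / (79 * 8.854e-12)
zeta = 0.032656 V = 32.66 mV

32.66


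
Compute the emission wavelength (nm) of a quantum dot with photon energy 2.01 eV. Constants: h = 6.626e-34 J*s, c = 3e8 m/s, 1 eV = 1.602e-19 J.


Convert energy: E = 2.01 eV = 2.01 * 1.602e-19 = 3.22002e-19 J
lambda = h*c / E = 6.626e-34 * 3e8 / 3.22002e-19
lambda = 6.17325e-07 m = 617.3 nm

617.3


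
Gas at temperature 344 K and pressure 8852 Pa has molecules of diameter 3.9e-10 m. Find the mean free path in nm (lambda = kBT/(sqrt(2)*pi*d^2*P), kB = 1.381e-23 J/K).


Mean free path: lambda = kB*T / (sqrt(2) * pi * d^2 * P)
lambda = 1.381e-23 * 344 / (sqrt(2) * pi * (3.9e-10)^2 * 8852)
lambda = 7.94176e-07 m
lambda = 794.18 nm

794.18


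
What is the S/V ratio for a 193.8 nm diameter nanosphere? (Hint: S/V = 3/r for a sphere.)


Radius r = 193.8/2 = 96.9 nm
S/V = 3 / r = 3 / 96.9
S/V = 0.031 nm^-1

0.031


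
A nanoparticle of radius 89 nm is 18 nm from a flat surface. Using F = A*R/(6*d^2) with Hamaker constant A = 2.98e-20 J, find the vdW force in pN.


Convert to SI: R = 89 nm = 8.9e-08 m, d = 18 nm = 1.8e-08 m
F = A * R / (6 * d^2)
F = 2.98e-20 * 8.9e-08 / (6 * (1.8e-08)^2)
F = 1.3643e-12 N = 1.364 pN

1.364


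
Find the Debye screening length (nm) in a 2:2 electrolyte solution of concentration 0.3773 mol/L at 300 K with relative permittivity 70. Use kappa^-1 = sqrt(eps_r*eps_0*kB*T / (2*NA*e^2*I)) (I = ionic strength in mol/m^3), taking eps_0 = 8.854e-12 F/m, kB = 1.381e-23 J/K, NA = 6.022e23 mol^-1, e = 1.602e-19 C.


Ionic strength I = 0.3773 * 2^2 * 1000 = 1509.2 mol/m^3
kappa^-1 = sqrt(70 * 8.854e-12 * 1.381e-23 * 300 / (2 * 6.022e23 * (1.602e-19)^2 * 1509.2))
kappa^-1 = 0.235 nm

0.235


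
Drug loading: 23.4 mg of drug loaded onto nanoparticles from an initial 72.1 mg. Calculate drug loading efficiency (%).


Drug loading efficiency = (drug loaded / drug initial) * 100
DLE = 23.4 / 72.1 * 100
DLE = 0.3245 * 100
DLE = 32.45%

32.45


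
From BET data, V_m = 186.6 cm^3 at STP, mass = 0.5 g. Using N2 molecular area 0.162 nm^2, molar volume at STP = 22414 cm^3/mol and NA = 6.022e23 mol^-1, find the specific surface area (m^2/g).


Number of moles in monolayer = V_m / 22414 = 186.6 / 22414 = 0.00832515
Number of molecules = moles * NA = 0.00832515 * 6.022e23
SA = molecules * sigma / mass
SA = (186.6 / 22414) * 6.022e23 * 0.162e-18 / 0.5
SA = 1624.3 m^2/g

1624.3


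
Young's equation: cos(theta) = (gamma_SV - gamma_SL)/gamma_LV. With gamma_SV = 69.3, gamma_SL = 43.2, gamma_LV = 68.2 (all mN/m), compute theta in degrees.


cos(theta) = (gamma_SV - gamma_SL) / gamma_LV
cos(theta) = (69.3 - 43.2) / 68.2
cos(theta) = 0.382698
theta = arccos(0.382698) = 67.5 degrees

67.5


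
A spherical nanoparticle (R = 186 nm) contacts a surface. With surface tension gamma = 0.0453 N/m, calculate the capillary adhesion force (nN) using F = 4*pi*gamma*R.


Convert radius: R = 186 nm = 1.86e-07 m
F = 4 * pi * gamma * R
F = 4 * pi * 0.0453 * 1.86e-07
F = 1.05882e-07 N = 105.8817 nN

105.8817


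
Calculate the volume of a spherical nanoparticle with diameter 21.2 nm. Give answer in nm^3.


Radius r = 21.2/2 = 10.6 nm
Volume V = (4/3) * pi * r^3
V = (4/3) * pi * (10.6)^3
V = 4988.92 nm^3

4988.92


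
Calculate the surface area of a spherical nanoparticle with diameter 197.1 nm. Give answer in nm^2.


Radius r = 197.1/2 = 98.55 nm
Surface area SA = 4 * pi * r^2
SA = 4 * pi * (98.55)^2
SA = 122045.88 nm^2

122045.88


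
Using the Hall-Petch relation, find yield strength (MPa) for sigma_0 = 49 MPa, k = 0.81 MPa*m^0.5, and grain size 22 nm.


d = 22 nm = 2.2e-08 m
sqrt(d) = 0.000148324
Hall-Petch contribution = k / sqrt(d) = 0.81 / 0.000148324 = 5461.0 MPa
sigma = sigma_0 + k/sqrt(d) = 49 + 5461.0 = 5510.0 MPa

5510.0


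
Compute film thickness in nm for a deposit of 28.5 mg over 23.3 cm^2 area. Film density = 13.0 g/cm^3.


Convert: m = 28.5 mg = 2.8500e-05 kg, A = 23.3 cm^2 = 2.3300e-03 m^2, rho = 13.0 g/cm^3 = 13000 kg/m^3
t = m / (A * rho)
t = 2.8500e-05 / (2.3300e-03 * 13000)
t = 9.4090e-07 m = 940.9 nm

940.9


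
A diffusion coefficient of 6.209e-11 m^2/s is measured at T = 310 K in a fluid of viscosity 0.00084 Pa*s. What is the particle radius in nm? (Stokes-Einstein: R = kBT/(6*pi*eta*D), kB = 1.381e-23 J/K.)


Stokes-Einstein: R = kB*T / (6*pi*eta*D)
R = 1.381e-23 * 310 / (6 * pi * 0.00084 * 6.209e-11)
R = 4.35465e-09 m = 4.35 nm

4.35


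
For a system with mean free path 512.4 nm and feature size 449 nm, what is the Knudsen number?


Knudsen number Kn = lambda / L
Kn = 512.4 / 449
Kn = 1.1412

1.1412


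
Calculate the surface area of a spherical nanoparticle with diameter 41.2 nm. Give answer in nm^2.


Radius r = 41.2/2 = 20.6 nm
Surface area SA = 4 * pi * r^2
SA = 4 * pi * (20.6)^2
SA = 5332.67 nm^2

5332.67


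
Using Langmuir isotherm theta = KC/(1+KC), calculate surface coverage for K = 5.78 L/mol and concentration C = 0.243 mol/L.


Langmuir isotherm: theta = K*C / (1 + K*C)
K*C = 5.78 * 0.243 = 1.40454
theta = 1.40454 / (1 + 1.40454) = 1.40454 / 2.40454
theta = 0.5841

0.5841


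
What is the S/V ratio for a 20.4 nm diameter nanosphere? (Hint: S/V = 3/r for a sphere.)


Radius r = 20.4/2 = 10.2 nm
S/V = 3 / r = 3 / 10.2
S/V = 0.2941 nm^-1

0.2941


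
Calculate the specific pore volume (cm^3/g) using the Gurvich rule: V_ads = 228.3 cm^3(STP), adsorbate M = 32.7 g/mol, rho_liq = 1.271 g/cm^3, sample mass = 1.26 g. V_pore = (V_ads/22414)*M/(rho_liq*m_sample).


Moles adsorbed n = V_ads / 22414 = 228.3 / 22414 = 1.018560e-02 mol
Liquid volume V_liq = n * M / rho_liq = 1.018560e-02 * 32.7 / 1.271 = 0.26205 cm^3
Specific pore volume V_pore = V_liq / m_sample = 0.26205 / 1.26
V_pore = 0.208 cm^3/g

0.208


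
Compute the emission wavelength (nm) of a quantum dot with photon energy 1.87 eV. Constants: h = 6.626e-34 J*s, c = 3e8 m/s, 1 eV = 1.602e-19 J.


Convert energy: E = 1.87 eV = 1.87 * 1.602e-19 = 2.99574e-19 J
lambda = h*c / E = 6.626e-34 * 3e8 / 2.99574e-19
lambda = 6.63542e-07 m = 663.5 nm

663.5


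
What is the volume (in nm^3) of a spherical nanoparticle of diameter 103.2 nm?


Radius r = 103.2/2 = 51.6 nm
Volume V = (4/3) * pi * r^3
V = (4/3) * pi * (51.6)^3
V = 575489.91 nm^3

575489.91


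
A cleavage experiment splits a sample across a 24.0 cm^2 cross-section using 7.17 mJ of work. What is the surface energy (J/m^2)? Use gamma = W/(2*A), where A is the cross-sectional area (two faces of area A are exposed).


Convert: A = 24.0 cm^2 = 0.0024 m^2, W = 7.17 mJ = 0.00717 J
Cleaving exposes two faces of area A, so total new surface = 2*A and gamma = W / (2*A)
gamma = 0.00717 / (2 * 0.0024)
gamma = 1.494 J/m^2

1.494


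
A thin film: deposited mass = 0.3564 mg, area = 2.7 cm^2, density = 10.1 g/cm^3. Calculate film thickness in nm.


Convert: m = 0.3564 mg = 3.5640e-07 kg, A = 2.7 cm^2 = 2.7000e-04 m^2, rho = 10.1 g/cm^3 = 10100 kg/m^3
t = m / (A * rho)
t = 3.5640e-07 / (2.7000e-04 * 10100)
t = 1.3069e-07 m = 130.7 nm

130.7


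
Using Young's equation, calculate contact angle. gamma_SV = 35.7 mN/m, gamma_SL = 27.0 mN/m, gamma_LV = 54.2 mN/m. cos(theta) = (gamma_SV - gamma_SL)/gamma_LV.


cos(theta) = (gamma_SV - gamma_SL) / gamma_LV
cos(theta) = (35.7 - 27.0) / 54.2
cos(theta) = 0.160517
theta = arccos(0.160517) = 80.76 degrees

80.76


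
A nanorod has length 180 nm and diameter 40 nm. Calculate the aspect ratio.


Aspect ratio AR = length / diameter
AR = 180 / 40
AR = 4.5

4.5


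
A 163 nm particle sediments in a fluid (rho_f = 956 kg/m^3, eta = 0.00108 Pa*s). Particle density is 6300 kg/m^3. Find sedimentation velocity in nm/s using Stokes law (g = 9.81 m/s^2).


Radius R = 163/2 nm = 8.15e-08 m
Density difference = 6300 - 956 = 5344 kg/m^3
v = 2 * R^2 * (rho_p - rho_f) * g / (9 * eta)
v = 2 * (8.15e-08)^2 * 5344 * 9.81 / (9 * 0.00108)
v = 7.16497e-08 m/s = 71.6497 nm/s

71.6497


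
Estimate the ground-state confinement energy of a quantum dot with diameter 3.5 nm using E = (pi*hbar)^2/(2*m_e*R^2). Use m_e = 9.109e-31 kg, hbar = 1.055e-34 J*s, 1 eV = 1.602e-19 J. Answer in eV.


Radius R = 3.5/2 = 1.75 nm = 1.75e-09 m
E = (pi * 1.055e-34)^2 / (2 * 9.109e-31 * (1.75e-09)^2)
E(J) = 1.96892e-20
E = E(J) / 1.602e-19 = 0.1229 eV

0.1229


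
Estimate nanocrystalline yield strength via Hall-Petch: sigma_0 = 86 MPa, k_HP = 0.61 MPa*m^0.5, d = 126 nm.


d = 126 nm = 1.26e-07 m
sqrt(d) = 0.0003549648
Hall-Petch contribution = k / sqrt(d) = 0.61 / 0.0003549648 = 1718.5 MPa
sigma = sigma_0 + k/sqrt(d) = 86 + 1718.5 = 1804.5 MPa

1804.5


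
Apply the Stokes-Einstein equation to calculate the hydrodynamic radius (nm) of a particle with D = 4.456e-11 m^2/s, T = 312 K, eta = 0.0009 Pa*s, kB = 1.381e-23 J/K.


Stokes-Einstein: R = kB*T / (6*pi*eta*D)
R = 1.381e-23 * 312 / (6 * pi * 0.0009 * 4.456e-11)
R = 5.6998e-09 m = 5.7 nm

5.7


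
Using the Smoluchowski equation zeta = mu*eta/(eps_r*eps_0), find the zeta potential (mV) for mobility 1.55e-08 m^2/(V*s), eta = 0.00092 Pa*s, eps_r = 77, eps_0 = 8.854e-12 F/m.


Smoluchowski equation: zeta = mu * eta / (eps_r * eps_0)
zeta = 1.55e-08 * 0.00092 / (77 * 8.854e-12)
zeta = 0.020917 V = 20.92 mV

20.92


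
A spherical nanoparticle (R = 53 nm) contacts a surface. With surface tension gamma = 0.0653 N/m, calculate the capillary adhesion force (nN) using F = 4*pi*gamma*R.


Convert radius: R = 53 nm = 5.3e-08 m
F = 4 * pi * gamma * R
F = 4 * pi * 0.0653 * 5.3e-08
F = 4.3491e-08 N = 43.491 nN

43.491


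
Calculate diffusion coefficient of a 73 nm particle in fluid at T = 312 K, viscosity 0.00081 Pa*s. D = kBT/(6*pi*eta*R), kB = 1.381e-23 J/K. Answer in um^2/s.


Radius R = 73/2 = 36.5 nm = 3.65e-08 m
D = kB*T / (6*pi*eta*R)
D = 1.381e-23 * 312 / (6 * pi * 0.00081 * 3.65e-08)
D = 7.7316e-12 m^2/s = 7.732 um^2/s

7.732


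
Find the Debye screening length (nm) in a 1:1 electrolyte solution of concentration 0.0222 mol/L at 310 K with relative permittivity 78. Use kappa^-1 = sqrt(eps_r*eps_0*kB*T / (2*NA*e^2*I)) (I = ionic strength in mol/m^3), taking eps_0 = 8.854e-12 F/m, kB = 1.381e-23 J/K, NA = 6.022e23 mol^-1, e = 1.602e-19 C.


Ionic strength I = 0.0222 * 1^2 * 1000 = 22.2 mol/m^3
kappa^-1 = sqrt(78 * 8.854e-12 * 1.381e-23 * 310 / (2 * 6.022e23 * (1.602e-19)^2 * 22.2))
kappa^-1 = 2.076 nm

2.076


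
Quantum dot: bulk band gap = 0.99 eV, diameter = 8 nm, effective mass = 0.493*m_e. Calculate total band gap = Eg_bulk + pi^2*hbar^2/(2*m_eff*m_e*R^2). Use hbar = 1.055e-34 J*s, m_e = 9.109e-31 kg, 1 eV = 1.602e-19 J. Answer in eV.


Radius R = 8/2 nm = 4e-09 m
Confinement energy dE = pi^2 * hbar^2 / (2 * m_eff * m_e * R^2)
dE = pi^2 * (1.055e-34)^2 / (2 * 0.493 * 9.109e-31 * (4e-09)^2) J, divided by 1.602e-19 J/eV
dE = 0.0477 eV
Total band gap = E_g(bulk) + dE = 0.99 + 0.0477 = 1.0377 eV

1.0377


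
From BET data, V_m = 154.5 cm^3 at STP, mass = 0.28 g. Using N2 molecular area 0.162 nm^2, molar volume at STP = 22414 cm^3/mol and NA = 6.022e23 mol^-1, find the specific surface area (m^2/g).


Number of moles in monolayer = V_m / 22414 = 154.5 / 22414 = 0.00689301
Number of molecules = moles * NA = 0.00689301 * 6.022e23
SA = molecules * sigma / mass
SA = (154.5 / 22414) * 6.022e23 * 0.162e-18 / 0.28
SA = 2401.6 m^2/g

2401.6


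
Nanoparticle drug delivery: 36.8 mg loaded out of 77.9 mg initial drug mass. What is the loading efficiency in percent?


Drug loading efficiency = (drug loaded / drug initial) * 100
DLE = 36.8 / 77.9 * 100
DLE = 0.4724 * 100
DLE = 47.24%

47.24


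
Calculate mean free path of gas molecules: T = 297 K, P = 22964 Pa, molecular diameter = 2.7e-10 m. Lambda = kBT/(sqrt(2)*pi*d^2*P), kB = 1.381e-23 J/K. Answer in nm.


Mean free path: lambda = kB*T / (sqrt(2) * pi * d^2 * P)
lambda = 1.381e-23 * 297 / (sqrt(2) * pi * (2.7e-10)^2 * 22964)
lambda = 5.51455e-07 m
lambda = 551.46 nm

551.46


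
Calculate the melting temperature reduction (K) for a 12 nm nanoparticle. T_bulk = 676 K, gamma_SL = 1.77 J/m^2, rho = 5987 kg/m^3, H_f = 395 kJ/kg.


Radius R = 12/2 = 6 nm = 6e-09 m
Convert H_f = 395 kJ/kg = 395000 J/kg
dT = 2 * gamma_SL * T_bulk / (rho * H_f * R)
dT = 2 * 1.77 * 676 / (5987 * 395000 * 6e-09)
dT = 168.7 K

168.7


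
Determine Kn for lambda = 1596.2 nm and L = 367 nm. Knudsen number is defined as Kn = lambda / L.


Knudsen number Kn = lambda / L
Kn = 1596.2 / 367
Kn = 4.3493

4.3493


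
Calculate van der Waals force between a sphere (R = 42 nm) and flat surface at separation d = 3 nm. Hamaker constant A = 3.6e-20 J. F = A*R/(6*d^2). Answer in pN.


Convert to SI: R = 42 nm = 4.2e-08 m, d = 3 nm = 3e-09 m
F = A * R / (6 * d^2)
F = 3.6e-20 * 4.2e-08 / (6 * (3e-09)^2)
F = 2.8e-11 N = 28.0 pN

28.0


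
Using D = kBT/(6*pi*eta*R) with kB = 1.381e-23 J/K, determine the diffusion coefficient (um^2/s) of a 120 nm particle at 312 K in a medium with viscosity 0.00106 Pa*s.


Radius R = 120/2 = 60 nm = 6e-08 m
D = kB*T / (6*pi*eta*R)
D = 1.381e-23 * 312 / (6 * pi * 0.00106 * 6e-08)
D = 3.5941e-12 m^2/s = 3.594 um^2/s

3.594


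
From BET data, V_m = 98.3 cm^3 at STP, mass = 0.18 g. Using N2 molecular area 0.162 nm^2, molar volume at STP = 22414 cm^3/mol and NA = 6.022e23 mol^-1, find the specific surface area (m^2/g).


Number of moles in monolayer = V_m / 22414 = 98.3 / 22414 = 0.00438565
Number of molecules = moles * NA = 0.00438565 * 6.022e23
SA = molecules * sigma / mass
SA = (98.3 / 22414) * 6.022e23 * 0.162e-18 / 0.18
SA = 2376.9 m^2/g

2376.9


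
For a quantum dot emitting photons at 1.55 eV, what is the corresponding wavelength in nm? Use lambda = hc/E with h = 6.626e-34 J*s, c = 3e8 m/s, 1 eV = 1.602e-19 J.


Convert energy: E = 1.55 eV = 1.55 * 1.602e-19 = 2.4831e-19 J
lambda = h*c / E = 6.626e-34 * 3e8 / 2.4831e-19
lambda = 8.00532e-07 m = 800.5 nm

800.5


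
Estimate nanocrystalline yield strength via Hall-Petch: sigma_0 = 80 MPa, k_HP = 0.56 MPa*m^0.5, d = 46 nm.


d = 46 nm = 4.6e-08 m
sqrt(d) = 0.0002144761
Hall-Petch contribution = k / sqrt(d) = 0.56 / 0.0002144761 = 2611.0 MPa
sigma = sigma_0 + k/sqrt(d) = 80 + 2611.0 = 2691.0 MPa

2691.0


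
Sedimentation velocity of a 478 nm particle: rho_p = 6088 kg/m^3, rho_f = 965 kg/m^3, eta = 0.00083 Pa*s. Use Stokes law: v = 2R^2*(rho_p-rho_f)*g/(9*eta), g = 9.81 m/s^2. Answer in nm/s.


Radius R = 478/2 nm = 2.39e-07 m
Density difference = 6088 - 965 = 5123 kg/m^3
v = 2 * R^2 * (rho_p - rho_f) * g / (9 * eta)
v = 2 * (2.39e-07)^2 * 5123 * 9.81 / (9 * 0.00083)
v = 7.68597e-07 m/s = 768.5968 nm/s

768.5968


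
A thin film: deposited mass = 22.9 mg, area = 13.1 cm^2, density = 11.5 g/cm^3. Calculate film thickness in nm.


Convert: m = 22.9 mg = 2.2900e-05 kg, A = 13.1 cm^2 = 1.3100e-03 m^2, rho = 11.5 g/cm^3 = 11500 kg/m^3
t = m / (A * rho)
t = 2.2900e-05 / (1.3100e-03 * 11500)
t = 1.5201e-06 m = 1520.1 nm

1520.1


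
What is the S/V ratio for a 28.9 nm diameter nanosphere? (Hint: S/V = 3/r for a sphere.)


Radius r = 28.9/2 = 14.45 nm
S/V = 3 / r = 3 / 14.45
S/V = 0.2076 nm^-1

0.2076


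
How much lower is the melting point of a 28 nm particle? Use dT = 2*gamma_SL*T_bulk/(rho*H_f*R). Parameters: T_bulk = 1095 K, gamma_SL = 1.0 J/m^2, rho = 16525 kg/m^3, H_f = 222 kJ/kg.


Radius R = 28/2 = 14 nm = 1.4e-08 m
Convert H_f = 222 kJ/kg = 222000 J/kg
dT = 2 * gamma_SL * T_bulk / (rho * H_f * R)
dT = 2 * 1.0 * 1095 / (16525 * 222000 * 1.4e-08)
dT = 42.6 K

42.6


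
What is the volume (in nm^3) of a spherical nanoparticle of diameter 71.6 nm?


Radius r = 71.6/2 = 35.8 nm
Volume V = (4/3) * pi * r^3
V = (4/3) * pi * (35.8)^3
V = 192193.05 nm^3

192193.05


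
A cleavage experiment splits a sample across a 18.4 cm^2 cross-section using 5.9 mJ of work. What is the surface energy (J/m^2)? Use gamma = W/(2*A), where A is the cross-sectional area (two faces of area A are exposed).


Convert: A = 18.4 cm^2 = 0.00184 m^2, W = 5.9 mJ = 0.0059 J
Cleaving exposes two faces of area A, so total new surface = 2*A and gamma = W / (2*A)
gamma = 0.0059 / (2 * 0.00184)
gamma = 1.603 J/m^2

1.603


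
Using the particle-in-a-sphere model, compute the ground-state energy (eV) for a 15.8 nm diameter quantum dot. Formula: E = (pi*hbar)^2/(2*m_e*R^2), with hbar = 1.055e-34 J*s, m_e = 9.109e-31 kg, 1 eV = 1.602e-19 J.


Radius R = 15.8/2 = 7.9 nm = 7.9e-09 m
E = (pi * 1.055e-34)^2 / (2 * 9.109e-31 * (7.9e-09)^2)
E(J) = 9.66162e-22
E = E(J) / 1.602e-19 = 0.006 eV

0.006


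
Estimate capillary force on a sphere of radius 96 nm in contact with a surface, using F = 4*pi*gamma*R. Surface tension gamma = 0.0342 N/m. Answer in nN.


Convert radius: R = 96 nm = 9.6e-08 m
F = 4 * pi * gamma * R
F = 4 * pi * 0.0342 * 9.6e-08
F = 4.12579e-08 N = 41.2579 nN

41.2579


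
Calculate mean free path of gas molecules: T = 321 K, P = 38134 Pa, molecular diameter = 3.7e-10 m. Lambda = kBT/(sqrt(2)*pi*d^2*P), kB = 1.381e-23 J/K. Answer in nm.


Mean free path: lambda = kB*T / (sqrt(2) * pi * d^2 * P)
lambda = 1.381e-23 * 321 / (sqrt(2) * pi * (3.7e-10)^2 * 38134)
lambda = 1.91125e-07 m
lambda = 191.13 nm

191.13


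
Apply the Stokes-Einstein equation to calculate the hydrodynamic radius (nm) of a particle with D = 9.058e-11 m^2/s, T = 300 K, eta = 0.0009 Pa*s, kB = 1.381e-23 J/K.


Stokes-Einstein: R = kB*T / (6*pi*eta*D)
R = 1.381e-23 * 300 / (6 * pi * 0.0009 * 9.058e-11)
R = 2.69612e-09 m = 2.7 nm

2.7


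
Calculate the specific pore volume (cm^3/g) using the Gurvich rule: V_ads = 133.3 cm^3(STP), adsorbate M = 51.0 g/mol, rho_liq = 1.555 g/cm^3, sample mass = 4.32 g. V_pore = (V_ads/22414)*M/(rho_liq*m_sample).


Moles adsorbed n = V_ads / 22414 = 133.3 / 22414 = 5.947176e-03 mol
Liquid volume V_liq = n * M / rho_liq = 5.947176e-03 * 51.0 / 1.555 = 0.19505 cm^3
Specific pore volume V_pore = V_liq / m_sample = 0.19505 / 4.32
V_pore = 0.0452 cm^3/g

0.0452
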